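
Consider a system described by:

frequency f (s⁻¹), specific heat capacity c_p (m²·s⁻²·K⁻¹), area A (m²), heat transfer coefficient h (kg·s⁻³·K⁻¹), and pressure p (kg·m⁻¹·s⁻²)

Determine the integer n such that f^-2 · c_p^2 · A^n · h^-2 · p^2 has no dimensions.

Balance the L exponent: (2)·n from A, plus −2·(0) + 2·(2) − 2·(0) + 2·(-1) = 2 from the rest, must sum to zero.
2n + 2 = 0, so n = -1.

-1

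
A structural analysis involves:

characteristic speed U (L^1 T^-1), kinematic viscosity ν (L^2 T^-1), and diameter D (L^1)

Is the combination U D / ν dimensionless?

yes

Sum the exponent of each base dimension across the product:
  L: [U]_L − [ν]_L + [D]_L = (1) − (2) + (1) = 0
  T: [U]_T − [ν]_T + [D]_T = (-1) − (-1) + (0) = 0
All base exponents vanish — dimensionless.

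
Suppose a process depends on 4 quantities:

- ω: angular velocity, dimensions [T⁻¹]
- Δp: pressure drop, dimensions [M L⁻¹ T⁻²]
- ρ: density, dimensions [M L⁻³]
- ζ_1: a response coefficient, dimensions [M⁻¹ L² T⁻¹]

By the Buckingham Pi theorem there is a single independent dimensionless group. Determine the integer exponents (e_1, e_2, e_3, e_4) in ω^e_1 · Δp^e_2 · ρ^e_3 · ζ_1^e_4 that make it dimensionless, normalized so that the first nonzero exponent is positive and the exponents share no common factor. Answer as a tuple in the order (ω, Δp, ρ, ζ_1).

M: e_1·(0) + e_2·(1) + e_3·(1) + e_4·(-1) = 0
L: e_1·(0) + e_2·(-1) + e_3·(-3) + e_4·(2) = 0
T: e_1·(-1) + e_2·(-2) + e_3·(0) + e_4·(-1) = 0
Solving this homogeneous linear system for the smallest-integer solution (first nonzero entry positive) gives (4, -1, -1, -2).

(4, -1, -1, -2)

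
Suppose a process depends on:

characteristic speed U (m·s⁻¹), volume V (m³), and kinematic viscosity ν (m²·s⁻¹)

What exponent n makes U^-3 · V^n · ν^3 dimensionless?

-1

Balance the L exponent: (3)·n from V, plus −3·(1) + 3·(2) = 3 from the rest, must sum to zero.
3n + 3 = 0, so n = -1.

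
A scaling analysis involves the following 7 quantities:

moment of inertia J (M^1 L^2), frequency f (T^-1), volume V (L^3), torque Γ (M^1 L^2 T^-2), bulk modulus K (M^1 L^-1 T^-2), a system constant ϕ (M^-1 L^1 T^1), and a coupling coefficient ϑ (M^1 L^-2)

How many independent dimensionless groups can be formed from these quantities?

There are 7 variables and 3 base dimensions (M, L, T).
The dimension matrix has rank 3.
Independent dimensionless groups: 7 − 3 = 4.

4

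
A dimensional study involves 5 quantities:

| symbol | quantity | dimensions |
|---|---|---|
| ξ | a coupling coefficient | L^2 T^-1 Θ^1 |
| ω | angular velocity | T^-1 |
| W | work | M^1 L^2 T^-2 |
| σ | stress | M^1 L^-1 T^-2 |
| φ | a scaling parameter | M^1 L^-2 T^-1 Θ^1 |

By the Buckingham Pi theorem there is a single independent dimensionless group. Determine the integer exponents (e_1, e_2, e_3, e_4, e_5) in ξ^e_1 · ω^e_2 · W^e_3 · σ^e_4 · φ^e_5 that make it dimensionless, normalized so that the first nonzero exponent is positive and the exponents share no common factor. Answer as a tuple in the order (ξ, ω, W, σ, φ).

M: e_1·(0) + e_2·(0) + e_3·(1) + e_4·(1) + e_5·(1) = 0
L: e_1·(2) + e_2·(0) + e_3·(2) + e_4·(-1) + e_5·(-2) = 0
T: e_1·(-1) + e_2·(-1) + e_3·(-2) + e_4·(-2) + e_5·(-1) = 0
Θ: e_1·(1) + e_2·(0) + e_3·(0) + e_4·(0) + e_5·(1) = 0
Solving this homogeneous linear system for the smallest-integer solution (first nonzero entry positive) gives (1, -2, -1, 2, -1).

(1, -2, -1, 2, -1)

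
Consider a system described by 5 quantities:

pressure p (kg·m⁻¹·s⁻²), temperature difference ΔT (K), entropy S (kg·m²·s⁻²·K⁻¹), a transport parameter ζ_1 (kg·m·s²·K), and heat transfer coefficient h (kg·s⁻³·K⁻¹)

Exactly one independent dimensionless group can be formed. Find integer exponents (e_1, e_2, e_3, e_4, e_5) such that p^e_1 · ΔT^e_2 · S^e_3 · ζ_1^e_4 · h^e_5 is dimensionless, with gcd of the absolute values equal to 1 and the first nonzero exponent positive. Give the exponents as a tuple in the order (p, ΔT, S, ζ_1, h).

M: e_1·(1) + e_2·(0) + e_3·(1) + e_4·(1) + e_5·(1) = 0
L: e_1·(-1) + e_2·(0) + e_3·(2) + e_4·(1) + e_5·(0) = 0
T: e_1·(-2) + e_2·(0) + e_3·(-2) + e_4·(2) + e_5·(-3) = 0
Θ: e_1·(0) + e_2·(1) + e_3·(-1) + e_4·(1) + e_5·(-1) = 0
Solving this homogeneous linear system for the smallest-integer solution (first nonzero entry positive) gives (3, -1, 2, -1, -4).

(3, -1, 2, -1, -4)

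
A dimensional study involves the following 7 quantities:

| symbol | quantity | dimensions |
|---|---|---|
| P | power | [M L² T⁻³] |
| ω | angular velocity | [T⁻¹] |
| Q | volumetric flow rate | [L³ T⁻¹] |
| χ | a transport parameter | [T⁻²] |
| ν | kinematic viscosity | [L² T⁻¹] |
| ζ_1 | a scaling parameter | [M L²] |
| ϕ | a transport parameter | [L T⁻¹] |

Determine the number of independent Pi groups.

4

There are 7 variables and 3 base dimensions (M, L, T).
The dimension matrix has rank 3.
Independent dimensionless groups: 7 − 3 = 4.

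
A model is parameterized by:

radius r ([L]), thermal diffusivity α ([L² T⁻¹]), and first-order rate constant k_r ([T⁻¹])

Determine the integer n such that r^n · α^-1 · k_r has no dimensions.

Balance the L exponent: (1)·n from r, plus −(2) + (0) = -2 from the rest, must sum to zero.
n − 2 = 0, so n = 2.

2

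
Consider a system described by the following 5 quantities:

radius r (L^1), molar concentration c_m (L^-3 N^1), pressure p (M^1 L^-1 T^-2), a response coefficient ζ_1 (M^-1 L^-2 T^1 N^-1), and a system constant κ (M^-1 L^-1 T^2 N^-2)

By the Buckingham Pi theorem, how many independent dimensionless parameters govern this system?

There are 5 variables and 4 base dimensions (M, L, T, N).
The dimension matrix has rank 4.
Independent dimensionless groups: 5 − 4 = 1.

1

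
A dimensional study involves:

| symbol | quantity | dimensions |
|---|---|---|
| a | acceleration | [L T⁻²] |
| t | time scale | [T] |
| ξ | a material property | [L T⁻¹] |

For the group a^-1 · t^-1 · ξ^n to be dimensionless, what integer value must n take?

1

Balance the L exponent: (1)·n from ξ, plus −(1) − (0) = -1 from the rest, must sum to zero.
n − 1 = 0, so n = 1.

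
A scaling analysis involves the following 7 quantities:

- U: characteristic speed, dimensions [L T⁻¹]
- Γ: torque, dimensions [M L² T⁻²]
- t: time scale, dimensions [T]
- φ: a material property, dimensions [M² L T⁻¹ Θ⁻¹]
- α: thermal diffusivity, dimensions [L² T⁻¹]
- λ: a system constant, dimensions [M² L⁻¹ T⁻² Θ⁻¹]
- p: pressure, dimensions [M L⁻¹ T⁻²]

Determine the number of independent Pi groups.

3

There are 7 variables and 4 base dimensions (M, L, T, Θ).
The dimension matrix has rank 4.
Independent dimensionless groups: 7 − 4 = 3.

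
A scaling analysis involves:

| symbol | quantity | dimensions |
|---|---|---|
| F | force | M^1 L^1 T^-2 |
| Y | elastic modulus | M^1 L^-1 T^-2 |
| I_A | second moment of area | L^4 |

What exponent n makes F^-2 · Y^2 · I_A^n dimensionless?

Balance the L exponent: (4)·n from I_A, plus −2·(1) + 2·(-1) = -4 from the rest, must sum to zero.
4n − 4 = 0, so n = 1.

1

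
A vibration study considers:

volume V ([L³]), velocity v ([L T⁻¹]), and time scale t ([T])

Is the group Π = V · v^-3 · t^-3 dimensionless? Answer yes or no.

Sum the exponent of each base dimension across the product:
  M: [V]_M − 3·[v]_M − 3·[t]_M = (0) − 3·(0) − 3·(0) = 0
  L: [V]_L − 3·[v]_L − 3·[t]_L = (3) − 3·(1) − 3·(0) = 0
  T: [V]_T − 3·[v]_T − 3·[t]_T = (0) − 3·(-1) − 3·(1) = 0
All base exponents vanish — dimensionless.

yes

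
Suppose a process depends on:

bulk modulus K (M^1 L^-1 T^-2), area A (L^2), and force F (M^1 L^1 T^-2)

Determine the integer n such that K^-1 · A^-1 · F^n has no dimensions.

Balance the M exponent: (1)·n from F, plus −(1) − (0) = -1 from the rest, must sum to zero.
n − 1 = 0, so n = 1.

1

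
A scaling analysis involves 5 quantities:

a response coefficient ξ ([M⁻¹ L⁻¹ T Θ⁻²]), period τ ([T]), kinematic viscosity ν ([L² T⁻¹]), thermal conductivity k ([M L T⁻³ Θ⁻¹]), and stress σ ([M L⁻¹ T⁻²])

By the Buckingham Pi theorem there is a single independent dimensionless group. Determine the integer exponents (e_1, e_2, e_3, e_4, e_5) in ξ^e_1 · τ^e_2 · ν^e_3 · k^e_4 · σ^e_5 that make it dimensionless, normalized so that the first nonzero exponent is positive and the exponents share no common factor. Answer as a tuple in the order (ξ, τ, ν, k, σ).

(1, 2, 3, -2, 3)

M: e_1·(-1) + e_2·(0) + e_3·(0) + e_4·(1) + e_5·(1) = 0
L: e_1·(-1) + e_2·(0) + e_3·(2) + e_4·(1) + e_5·(-1) = 0
T: e_1·(1) + e_2·(1) + e_3·(-1) + e_4·(-3) + e_5·(-2) = 0
Θ: e_1·(-2) + e_2·(0) + e_3·(0) + e_4·(-1) + e_5·(0) = 0
Solving this homogeneous linear system for the smallest-integer solution (first nonzero entry positive) gives (1, 2, 3, -2, 3).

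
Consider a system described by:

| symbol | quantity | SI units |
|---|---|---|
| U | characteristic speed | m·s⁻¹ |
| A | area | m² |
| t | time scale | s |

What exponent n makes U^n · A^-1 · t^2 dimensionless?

2

Balance the L exponent: (1)·n from U, plus −(2) + 2·(0) = -2 from the rest, must sum to zero.
n − 2 = 0, so n = 2.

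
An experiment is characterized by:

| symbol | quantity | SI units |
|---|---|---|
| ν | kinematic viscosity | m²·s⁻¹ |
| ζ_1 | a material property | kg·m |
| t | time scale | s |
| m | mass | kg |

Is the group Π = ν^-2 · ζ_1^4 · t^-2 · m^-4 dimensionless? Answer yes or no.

Sum the exponent of each base dimension across the product:
  M: −2·[ν]_M + 4·[ζ_1]_M − 2·[t]_M − 4·[m]_M = −2·(0) + 4·(1) − 2·(0) − 4·(1) = 0
  L: −2·[ν]_L + 4·[ζ_1]_L − 2·[t]_L − 4·[m]_L = −2·(2) + 4·(1) − 2·(0) − 4·(0) = 0
  T: −2·[ν]_T + 4·[ζ_1]_T − 2·[t]_T − 4·[m]_T = −2·(-1) + 4·(0) − 2·(1) − 4·(0) = 0
All base exponents vanish — dimensionless.

yes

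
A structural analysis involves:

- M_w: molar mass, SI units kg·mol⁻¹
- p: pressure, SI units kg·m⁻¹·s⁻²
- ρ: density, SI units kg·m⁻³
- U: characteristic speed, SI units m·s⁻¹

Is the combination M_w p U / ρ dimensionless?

no

Sum the exponent of each base dimension across the product:
  M: [M_w]_M + [p]_M − [ρ]_M + [U]_M = (1) + (1) − (1) + (0) = 1
  L: [M_w]_L + [p]_L − [ρ]_L + [U]_L = (0) + (-1) − (-3) + (1) = 3
  T: [M_w]_T + [p]_T − [ρ]_T + [U]_T = (0) + (-2) − (0) + (-1) = -3
  N: [M_w]_N + [p]_N − [ρ]_N + [U]_N = (-1) + (0) − (0) + (0) = -1
Net dimensions [M L³ T⁻³ N⁻¹] ≠ [1] — not dimensionless.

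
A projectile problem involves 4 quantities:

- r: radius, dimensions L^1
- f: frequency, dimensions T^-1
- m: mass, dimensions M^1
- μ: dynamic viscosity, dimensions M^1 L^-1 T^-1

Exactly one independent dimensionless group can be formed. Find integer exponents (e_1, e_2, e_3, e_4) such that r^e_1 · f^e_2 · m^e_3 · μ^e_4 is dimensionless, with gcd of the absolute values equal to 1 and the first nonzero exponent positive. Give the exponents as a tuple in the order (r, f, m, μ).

(1, -1, -1, 1)

M: e_1·(0) + e_2·(0) + e_3·(1) + e_4·(1) = 0
L: e_1·(1) + e_2·(0) + e_3·(0) + e_4·(-1) = 0
T: e_1·(0) + e_2·(-1) + e_3·(0) + e_4·(-1) = 0
Solving this homogeneous linear system for the smallest-integer solution (first nonzero entry positive) gives (1, -1, -1, 1).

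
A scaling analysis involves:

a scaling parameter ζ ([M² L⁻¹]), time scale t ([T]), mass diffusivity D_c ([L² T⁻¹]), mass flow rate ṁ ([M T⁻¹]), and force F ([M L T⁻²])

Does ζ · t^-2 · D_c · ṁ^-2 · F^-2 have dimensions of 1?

Sum the exponent of each base dimension across the product:
  M: [ζ]_M − 2·[t]_M + [D_c]_M − 2·[ṁ]_M − 2·[F]_M = (2) − 2·(0) + (0) − 2·(1) − 2·(1) = -2
  L: [ζ]_L − 2·[t]_L + [D_c]_L − 2·[ṁ]_L − 2·[F]_L = (-1) − 2·(0) + (2) − 2·(0) − 2·(1) = -1
  T: [ζ]_T − 2·[t]_T + [D_c]_T − 2·[ṁ]_T − 2·[F]_T = (0) − 2·(1) + (-1) − 2·(-1) − 2·(-2) = 3
Net dimensions [M⁻² L⁻¹ T³] ≠ [1] — not dimensionless.

no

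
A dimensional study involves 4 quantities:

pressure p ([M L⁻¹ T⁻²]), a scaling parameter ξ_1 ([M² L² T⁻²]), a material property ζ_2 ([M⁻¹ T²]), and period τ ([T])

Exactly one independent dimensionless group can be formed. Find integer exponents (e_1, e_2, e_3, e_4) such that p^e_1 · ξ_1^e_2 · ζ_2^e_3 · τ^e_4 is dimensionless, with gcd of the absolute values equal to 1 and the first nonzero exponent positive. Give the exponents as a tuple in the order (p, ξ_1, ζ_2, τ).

(2, 1, 4, -2)

M: e_1·(1) + e_2·(2) + e_3·(-1) + e_4·(0) = 0
L: e_1·(-1) + e_2·(2) + e_3·(0) + e_4·(0) = 0
T: e_1·(-2) + e_2·(-2) + e_3·(2) + e_4·(1) = 0
Solving this homogeneous linear system for the smallest-integer solution (first nonzero entry positive) gives (2, 1, 4, -2).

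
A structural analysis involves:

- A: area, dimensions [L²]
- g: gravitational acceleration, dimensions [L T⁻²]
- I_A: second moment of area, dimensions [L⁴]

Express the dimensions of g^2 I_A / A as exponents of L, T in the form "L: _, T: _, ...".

L: 4, T: -4

Collect each base-dimension exponent across the product:
  L: −(2) + 2·(1) + (4) = 4
  T: −(0) + 2·(-2) + (0) = -4
So the dimensions are [L⁴ T⁻⁴].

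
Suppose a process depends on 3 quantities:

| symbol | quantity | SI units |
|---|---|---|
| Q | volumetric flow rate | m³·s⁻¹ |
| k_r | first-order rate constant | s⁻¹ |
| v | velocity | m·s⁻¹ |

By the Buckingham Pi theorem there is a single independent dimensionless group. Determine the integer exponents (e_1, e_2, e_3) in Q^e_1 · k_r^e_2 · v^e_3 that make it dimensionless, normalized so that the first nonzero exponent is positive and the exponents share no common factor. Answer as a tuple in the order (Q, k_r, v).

(1, 2, -3)

L: e_1·(3) + e_2·(0) + e_3·(1) = 0
T: e_1·(-1) + e_2·(-1) + e_3·(-1) = 0
Solving this homogeneous linear system for the smallest-integer solution (first nonzero entry positive) gives (1, 2, -3).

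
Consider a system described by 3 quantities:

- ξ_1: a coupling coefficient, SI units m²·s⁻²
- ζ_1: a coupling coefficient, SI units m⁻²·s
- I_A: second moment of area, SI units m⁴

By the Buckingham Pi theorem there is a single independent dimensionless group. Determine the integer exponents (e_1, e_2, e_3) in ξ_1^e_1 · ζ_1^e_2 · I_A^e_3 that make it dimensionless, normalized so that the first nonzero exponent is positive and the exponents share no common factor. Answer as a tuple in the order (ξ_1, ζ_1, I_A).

L: e_1·(2) + e_2·(-2) + e_3·(4) = 0
T: e_1·(-2) + e_2·(1) + e_3·(0) = 0
Solving this homogeneous linear system for the smallest-integer solution (first nonzero entry positive) gives (2, 4, 1).

(2, 4, 1)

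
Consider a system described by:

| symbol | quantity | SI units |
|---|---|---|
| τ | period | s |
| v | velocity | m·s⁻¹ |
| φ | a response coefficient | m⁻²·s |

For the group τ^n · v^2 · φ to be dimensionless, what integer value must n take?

1

Balance the T exponent: (1)·n from τ, plus 2·(-1) + (1) = -1 from the rest, must sum to zero.
n − 1 = 0, so n = 1.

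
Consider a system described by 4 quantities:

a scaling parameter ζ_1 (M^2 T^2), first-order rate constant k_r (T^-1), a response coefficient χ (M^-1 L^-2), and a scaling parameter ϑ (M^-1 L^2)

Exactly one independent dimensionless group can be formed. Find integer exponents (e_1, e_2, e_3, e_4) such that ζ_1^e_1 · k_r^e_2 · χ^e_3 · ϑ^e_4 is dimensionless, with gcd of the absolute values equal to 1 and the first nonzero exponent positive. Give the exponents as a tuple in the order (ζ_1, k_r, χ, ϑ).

M: e_1·(2) + e_2·(0) + e_3·(-1) + e_4·(-1) = 0
L: e_1·(0) + e_2·(0) + e_3·(-2) + e_4·(2) = 0
T: e_1·(2) + e_2·(-1) + e_3·(0) + e_4·(0) = 0
Solving this homogeneous linear system for the smallest-integer solution (first nonzero entry positive) gives (1, 2, 1, 1).

(1, 2, 1, 1)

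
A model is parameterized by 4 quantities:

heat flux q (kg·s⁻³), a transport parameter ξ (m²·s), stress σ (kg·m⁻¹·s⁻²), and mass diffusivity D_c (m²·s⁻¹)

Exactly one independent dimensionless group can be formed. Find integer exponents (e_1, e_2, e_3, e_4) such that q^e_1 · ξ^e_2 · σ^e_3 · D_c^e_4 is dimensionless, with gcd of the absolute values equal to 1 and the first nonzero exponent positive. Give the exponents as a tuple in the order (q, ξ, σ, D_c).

M: e_1·(1) + e_2·(0) + e_3·(1) + e_4·(0) = 0
L: e_1·(0) + e_2·(2) + e_3·(-1) + e_4·(2) = 0
T: e_1·(-3) + e_2·(1) + e_3·(-2) + e_4·(-1) = 0
Solving this homogeneous linear system for the smallest-integer solution (first nonzero entry positive) gives (4, 1, -4, -3).

(4, 1, -4, -3)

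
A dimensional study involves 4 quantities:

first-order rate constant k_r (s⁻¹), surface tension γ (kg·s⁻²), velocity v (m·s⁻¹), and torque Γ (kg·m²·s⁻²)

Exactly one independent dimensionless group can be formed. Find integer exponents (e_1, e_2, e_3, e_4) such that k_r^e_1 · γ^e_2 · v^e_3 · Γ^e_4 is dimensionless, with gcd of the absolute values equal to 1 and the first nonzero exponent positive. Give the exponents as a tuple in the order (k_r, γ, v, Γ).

M: e_1·(0) + e_2·(1) + e_3·(0) + e_4·(1) = 0
L: e_1·(0) + e_2·(0) + e_3·(1) + e_4·(2) = 0
T: e_1·(-1) + e_2·(-2) + e_3·(-1) + e_4·(-2) = 0
Solving this homogeneous linear system for the smallest-integer solution (first nonzero entry positive) gives (2, -1, -2, 1).

(2, -1, -2, 1)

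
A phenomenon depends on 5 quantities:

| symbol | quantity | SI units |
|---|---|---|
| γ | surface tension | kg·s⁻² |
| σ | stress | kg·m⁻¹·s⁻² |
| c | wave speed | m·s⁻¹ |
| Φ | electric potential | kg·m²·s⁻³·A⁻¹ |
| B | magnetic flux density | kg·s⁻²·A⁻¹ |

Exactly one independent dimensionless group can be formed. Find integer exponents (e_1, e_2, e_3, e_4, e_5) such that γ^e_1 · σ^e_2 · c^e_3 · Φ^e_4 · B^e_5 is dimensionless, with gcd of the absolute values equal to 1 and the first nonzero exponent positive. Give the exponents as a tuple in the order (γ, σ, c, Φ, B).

M: e_1·(1) + e_2·(1) + e_3·(0) + e_4·(1) + e_5·(1) = 0
L: e_1·(0) + e_2·(-1) + e_3·(1) + e_4·(2) + e_5·(0) = 0
T: e_1·(-2) + e_2·(-2) + e_3·(-1) + e_4·(-3) + e_5·(-2) = 0
I: e_1·(0) + e_2·(0) + e_3·(0) + e_4·(-1) + e_5·(-1) = 0
Solving this homogeneous linear system for the smallest-integer solution (first nonzero entry positive) gives (1, -1, 1, -1, 1).

(1, -1, 1, -1, 1)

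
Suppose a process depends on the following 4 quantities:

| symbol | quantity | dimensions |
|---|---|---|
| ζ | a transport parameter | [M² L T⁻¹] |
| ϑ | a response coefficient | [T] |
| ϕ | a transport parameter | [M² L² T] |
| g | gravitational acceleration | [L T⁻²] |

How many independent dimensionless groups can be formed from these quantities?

1

There are 4 variables and 3 base dimensions (M, L, T).
The dimension matrix has rank 3.
Independent dimensionless groups: 4 − 3 = 1.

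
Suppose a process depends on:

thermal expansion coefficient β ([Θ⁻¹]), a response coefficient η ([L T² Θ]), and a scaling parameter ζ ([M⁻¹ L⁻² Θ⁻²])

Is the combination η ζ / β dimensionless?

no

Sum the exponent of each base dimension across the product:
  M: −[β]_M + [η]_M + [ζ]_M = −(0) + (0) + (-1) = -1
  L: −[β]_L + [η]_L + [ζ]_L = −(0) + (1) + (-2) = -1
  T: −[β]_T + [η]_T + [ζ]_T = −(0) + (2) + (0) = 2
  Θ: −[β]_Θ + [η]_Θ + [ζ]_Θ = −(-1) + (1) + (-2) = 0
Net dimensions [M⁻¹ L⁻¹ T²] ≠ [1] — not dimensionless.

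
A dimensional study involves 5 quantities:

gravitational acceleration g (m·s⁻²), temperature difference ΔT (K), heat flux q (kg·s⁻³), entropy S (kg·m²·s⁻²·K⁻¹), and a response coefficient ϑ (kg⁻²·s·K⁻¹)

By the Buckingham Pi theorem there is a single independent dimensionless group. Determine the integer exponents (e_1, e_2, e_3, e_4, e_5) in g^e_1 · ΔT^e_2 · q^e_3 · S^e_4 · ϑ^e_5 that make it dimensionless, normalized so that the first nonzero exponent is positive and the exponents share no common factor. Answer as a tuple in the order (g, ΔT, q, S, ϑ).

(2, -2, -1, -1, -1)

M: e_1·(0) + e_2·(0) + e_3·(1) + e_4·(1) + e_5·(-2) = 0
L: e_1·(1) + e_2·(0) + e_3·(0) + e_4·(2) + e_5·(0) = 0
T: e_1·(-2) + e_2·(0) + e_3·(-3) + e_4·(-2) + e_5·(1) = 0
Θ: e_1·(0) + e_2·(1) + e_3·(0) + e_4·(-1) + e_5·(-1) = 0
Solving this homogeneous linear system for the smallest-integer solution (first nonzero entry positive) gives (2, -2, -1, -1, -1).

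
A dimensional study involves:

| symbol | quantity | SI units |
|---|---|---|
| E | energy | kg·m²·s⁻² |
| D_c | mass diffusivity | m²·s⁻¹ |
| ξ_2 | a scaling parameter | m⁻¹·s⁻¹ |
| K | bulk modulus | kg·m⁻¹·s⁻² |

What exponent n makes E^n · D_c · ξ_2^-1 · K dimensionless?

-1

Balance the M exponent: (1)·n from E, plus (0) − (0) + (1) = 1 from the rest, must sum to zero.
n + 1 = 0, so n = -1.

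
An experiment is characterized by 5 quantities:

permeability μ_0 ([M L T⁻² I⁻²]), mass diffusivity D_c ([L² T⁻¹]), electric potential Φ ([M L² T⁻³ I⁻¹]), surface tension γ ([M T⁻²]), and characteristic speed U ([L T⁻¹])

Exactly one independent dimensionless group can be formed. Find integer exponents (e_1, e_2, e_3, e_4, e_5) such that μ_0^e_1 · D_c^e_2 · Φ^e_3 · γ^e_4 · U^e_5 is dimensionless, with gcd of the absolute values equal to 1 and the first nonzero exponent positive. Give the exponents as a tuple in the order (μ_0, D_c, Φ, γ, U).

M: e_1·(1) + e_2·(0) + e_3·(1) + e_4·(1) + e_5·(0) = 0
L: e_1·(1) + e_2·(2) + e_3·(2) + e_4·(0) + e_5·(1) = 0
T: e_1·(-2) + e_2·(-1) + e_3·(-3) + e_4·(-2) + e_5·(-1) = 0
I: e_1·(-2) + e_2·(0) + e_3·(-1) + e_4·(0) + e_5·(0) = 0
Solving this homogeneous linear system for the smallest-integer solution (first nonzero entry positive) gives (1, 1, -2, 1, 1).

(1, 1, -2, 1, 1)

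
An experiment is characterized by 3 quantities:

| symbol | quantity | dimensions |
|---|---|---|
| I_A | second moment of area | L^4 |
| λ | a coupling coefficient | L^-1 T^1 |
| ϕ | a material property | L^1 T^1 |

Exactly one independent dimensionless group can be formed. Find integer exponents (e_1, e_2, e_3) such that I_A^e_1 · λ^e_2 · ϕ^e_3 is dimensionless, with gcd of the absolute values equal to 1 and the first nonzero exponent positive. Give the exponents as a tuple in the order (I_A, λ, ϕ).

(1, 2, -2)

L: e_1·(4) + e_2·(-1) + e_3·(1) = 0
T: e_1·(0) + e_2·(1) + e_3·(1) = 0
Solving this homogeneous linear system for the smallest-integer solution (first nonzero entry positive) gives (1, 2, -2).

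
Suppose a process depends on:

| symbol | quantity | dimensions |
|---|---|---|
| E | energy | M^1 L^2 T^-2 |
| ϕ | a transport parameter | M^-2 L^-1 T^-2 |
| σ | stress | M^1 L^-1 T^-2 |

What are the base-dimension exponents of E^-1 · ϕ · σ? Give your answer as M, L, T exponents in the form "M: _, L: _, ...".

Collect each base-dimension exponent across the product:
  M: −(1) + (-2) + (1) = -2
  L: −(2) + (-1) + (-1) = -4
  T: −(-2) + (-2) + (-2) = -2
So the dimensions are [M⁻² L⁻⁴ T⁻²].

M: -2, L: -4, T: -2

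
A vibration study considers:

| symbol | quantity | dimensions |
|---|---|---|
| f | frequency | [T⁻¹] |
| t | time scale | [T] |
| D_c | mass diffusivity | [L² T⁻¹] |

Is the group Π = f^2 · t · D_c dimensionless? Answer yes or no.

Sum the exponent of each base dimension across the product:
  L: 2·[f]_L + [t]_L + [D_c]_L = 2·(0) + (0) + (2) = 2
  T: 2·[f]_T + [t]_T + [D_c]_T = 2·(-1) + (1) + (-1) = -2
Net dimensions [L² T⁻²] ≠ [1] — not dimensionless.

no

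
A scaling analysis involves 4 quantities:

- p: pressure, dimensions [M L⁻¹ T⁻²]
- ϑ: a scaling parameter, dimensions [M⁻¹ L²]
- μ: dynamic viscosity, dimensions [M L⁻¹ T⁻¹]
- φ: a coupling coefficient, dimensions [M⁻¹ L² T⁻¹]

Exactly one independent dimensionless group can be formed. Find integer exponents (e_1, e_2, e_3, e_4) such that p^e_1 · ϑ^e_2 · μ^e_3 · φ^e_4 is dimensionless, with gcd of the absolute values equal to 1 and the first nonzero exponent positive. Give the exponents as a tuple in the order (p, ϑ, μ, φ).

(1, 1, -1, -1)

M: e_1·(1) + e_2·(-1) + e_3·(1) + e_4·(-1) = 0
L: e_1·(-1) + e_2·(2) + e_3·(-1) + e_4·(2) = 0
T: e_1·(-2) + e_2·(0) + e_3·(-1) + e_4·(-1) = 0
Solving this homogeneous linear system for the smallest-integer solution (first nonzero entry positive) gives (1, 1, -1, -1).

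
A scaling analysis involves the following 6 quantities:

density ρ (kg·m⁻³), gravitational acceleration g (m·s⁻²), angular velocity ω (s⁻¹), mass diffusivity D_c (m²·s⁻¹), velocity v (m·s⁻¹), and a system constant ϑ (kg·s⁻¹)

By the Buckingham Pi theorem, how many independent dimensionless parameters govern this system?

3

There are 6 variables and 3 base dimensions (M, L, T).
The dimension matrix has rank 3.
Independent dimensionless groups: 6 − 3 = 3.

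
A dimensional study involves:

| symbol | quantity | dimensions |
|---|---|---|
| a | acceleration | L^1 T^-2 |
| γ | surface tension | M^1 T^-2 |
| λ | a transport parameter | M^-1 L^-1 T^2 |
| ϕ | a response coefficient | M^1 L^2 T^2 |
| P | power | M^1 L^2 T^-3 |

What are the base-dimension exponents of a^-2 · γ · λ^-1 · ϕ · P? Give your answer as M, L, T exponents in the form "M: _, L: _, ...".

M: 4, L: 3, T: -1

Collect each base-dimension exponent across the product:
  M: −2·(0) + (1) − (-1) + (1) + (1) = 4
  L: −2·(1) + (0) − (-1) + (2) + (2) = 3
  T: −2·(-2) + (-2) − (2) + (2) + (-3) = -1
So the dimensions are [M⁴ L³ T⁻¹].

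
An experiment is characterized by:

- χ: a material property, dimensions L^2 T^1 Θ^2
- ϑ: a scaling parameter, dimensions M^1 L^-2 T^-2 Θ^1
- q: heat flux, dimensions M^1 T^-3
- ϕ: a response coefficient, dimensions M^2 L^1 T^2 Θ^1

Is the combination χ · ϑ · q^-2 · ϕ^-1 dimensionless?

Sum the exponent of each base dimension across the product:
  M: [χ]_M + [ϑ]_M − 2·[q]_M − [ϕ]_M = (0) + (1) − 2·(1) − (2) = -3
  L: [χ]_L + [ϑ]_L − 2·[q]_L − [ϕ]_L = (2) + (-2) − 2·(0) − (1) = -1
  T: [χ]_T + [ϑ]_T − 2·[q]_T − [ϕ]_T = (1) + (-2) − 2·(-3) − (2) = 3
  Θ: [χ]_Θ + [ϑ]_Θ − 2·[q]_Θ − [ϕ]_Θ = (2) + (1) − 2·(0) − (1) = 2
Net dimensions [M⁻³ L⁻¹ T³ Θ²] ≠ [1] — not dimensionless.

no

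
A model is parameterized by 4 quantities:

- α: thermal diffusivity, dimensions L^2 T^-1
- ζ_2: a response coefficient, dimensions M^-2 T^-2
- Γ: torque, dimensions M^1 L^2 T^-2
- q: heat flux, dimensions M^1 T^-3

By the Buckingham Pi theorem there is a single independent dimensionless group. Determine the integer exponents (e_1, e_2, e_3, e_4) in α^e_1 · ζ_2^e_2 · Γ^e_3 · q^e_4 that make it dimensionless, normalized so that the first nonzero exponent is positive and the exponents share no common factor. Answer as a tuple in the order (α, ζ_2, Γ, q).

M: e_1·(0) + e_2·(-2) + e_3·(1) + e_4·(1) = 0
L: e_1·(2) + e_2·(0) + e_3·(2) + e_4·(0) = 0
T: e_1·(-1) + e_2·(-2) + e_3·(-2) + e_4·(-3) = 0
Solving this homogeneous linear system for the smallest-integer solution (first nonzero entry positive) gives (4, -1, -4, 2).

(4, -1, -4, 2)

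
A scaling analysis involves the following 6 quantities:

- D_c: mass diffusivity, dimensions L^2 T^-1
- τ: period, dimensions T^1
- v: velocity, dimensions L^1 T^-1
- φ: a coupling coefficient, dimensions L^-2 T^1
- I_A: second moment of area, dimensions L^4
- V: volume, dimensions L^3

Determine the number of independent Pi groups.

There are 6 variables and 2 base dimensions (L, T).
The dimension matrix has rank 2.
Independent dimensionless groups: 6 − 2 = 4.

4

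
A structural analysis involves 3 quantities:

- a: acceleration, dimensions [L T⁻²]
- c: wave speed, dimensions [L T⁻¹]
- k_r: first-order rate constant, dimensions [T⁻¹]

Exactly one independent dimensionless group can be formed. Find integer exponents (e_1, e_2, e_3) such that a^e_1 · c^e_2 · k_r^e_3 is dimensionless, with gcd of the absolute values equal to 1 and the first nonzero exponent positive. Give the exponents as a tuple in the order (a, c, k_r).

L: e_1·(1) + e_2·(1) + e_3·(0) = 0
T: e_1·(-2) + e_2·(-1) + e_3·(-1) = 0
Solving this homogeneous linear system for the smallest-integer solution (first nonzero entry positive) gives (1, -1, -1).

(1, -1, -1)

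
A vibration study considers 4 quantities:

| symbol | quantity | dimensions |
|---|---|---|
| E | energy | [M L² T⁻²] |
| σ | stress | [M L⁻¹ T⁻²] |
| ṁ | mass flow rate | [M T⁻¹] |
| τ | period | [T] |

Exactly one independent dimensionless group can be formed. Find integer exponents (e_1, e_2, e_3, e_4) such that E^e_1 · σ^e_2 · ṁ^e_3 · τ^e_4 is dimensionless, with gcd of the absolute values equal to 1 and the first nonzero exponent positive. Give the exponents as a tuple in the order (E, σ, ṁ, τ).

M: e_1·(1) + e_2·(1) + e_3·(1) + e_4·(0) = 0
L: e_1·(2) + e_2·(-1) + e_3·(0) + e_4·(0) = 0
T: e_1·(-2) + e_2·(-2) + e_3·(-1) + e_4·(1) = 0
Solving this homogeneous linear system for the smallest-integer solution (first nonzero entry positive) gives (1, 2, -3, 3).

(1, 2, -3, 3)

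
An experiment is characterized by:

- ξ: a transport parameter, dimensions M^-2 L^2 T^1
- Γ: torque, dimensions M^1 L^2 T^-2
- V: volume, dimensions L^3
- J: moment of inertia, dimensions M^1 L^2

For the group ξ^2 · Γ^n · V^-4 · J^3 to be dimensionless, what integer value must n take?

1

Balance the M exponent: (1)·n from Γ, plus 2·(-2) − 4·(0) + 3·(1) = -1 from the rest, must sum to zero.
n − 1 = 0, so n = 1.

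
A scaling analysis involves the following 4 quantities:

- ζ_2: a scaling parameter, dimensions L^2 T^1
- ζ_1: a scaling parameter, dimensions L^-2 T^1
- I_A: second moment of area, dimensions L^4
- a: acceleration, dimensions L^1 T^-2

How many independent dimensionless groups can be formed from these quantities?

2

There are 4 variables and 2 base dimensions (L, T).
The dimension matrix has rank 2.
Independent dimensionless groups: 4 − 2 = 2.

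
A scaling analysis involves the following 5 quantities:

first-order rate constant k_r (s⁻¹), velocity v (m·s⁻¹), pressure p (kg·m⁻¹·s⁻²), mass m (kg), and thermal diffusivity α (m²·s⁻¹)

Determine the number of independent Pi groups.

2

There are 5 variables and 3 base dimensions (M, L, T).
The dimension matrix has rank 3.
Independent dimensionless groups: 5 − 3 = 2.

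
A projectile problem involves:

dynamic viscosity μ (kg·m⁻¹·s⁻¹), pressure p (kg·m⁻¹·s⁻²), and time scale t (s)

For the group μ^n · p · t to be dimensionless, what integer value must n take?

-1

Balance the M exponent: (1)·n from μ, plus (1) + (0) = 1 from the rest, must sum to zero.
n + 1 = 0, so n = -1.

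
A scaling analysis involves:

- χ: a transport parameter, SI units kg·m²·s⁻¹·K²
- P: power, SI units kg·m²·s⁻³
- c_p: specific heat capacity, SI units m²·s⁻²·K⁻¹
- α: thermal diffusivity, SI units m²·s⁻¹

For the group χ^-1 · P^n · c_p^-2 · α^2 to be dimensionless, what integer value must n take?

1

Balance the M exponent: (1)·n from P, plus −(1) − 2·(0) + 2·(0) = -1 from the rest, must sum to zero.
n − 1 = 0, so n = 1.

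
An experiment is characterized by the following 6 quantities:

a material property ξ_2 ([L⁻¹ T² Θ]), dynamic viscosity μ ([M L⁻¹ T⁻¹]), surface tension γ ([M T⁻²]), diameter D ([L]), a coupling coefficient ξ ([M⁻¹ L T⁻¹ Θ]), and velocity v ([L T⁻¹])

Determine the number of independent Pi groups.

There are 6 variables and 4 base dimensions (M, L, T, Θ).
The dimension matrix has rank 4.
Independent dimensionless groups: 6 − 4 = 2.

2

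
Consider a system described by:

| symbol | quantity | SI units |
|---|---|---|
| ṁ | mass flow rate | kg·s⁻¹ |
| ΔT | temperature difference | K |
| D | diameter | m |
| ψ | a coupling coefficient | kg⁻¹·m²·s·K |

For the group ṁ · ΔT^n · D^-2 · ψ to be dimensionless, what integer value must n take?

Balance the Θ exponent: (1)·n from ΔT, plus (0) − 2·(0) + (1) = 1 from the rest, must sum to zero.
n + 1 = 0, so n = -1.

-1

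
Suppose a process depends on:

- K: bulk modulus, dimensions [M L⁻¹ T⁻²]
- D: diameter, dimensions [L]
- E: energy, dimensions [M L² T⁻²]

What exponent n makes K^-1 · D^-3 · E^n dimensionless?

1

Balance the M exponent: (1)·n from E, plus −(1) − 3·(0) = -1 from the rest, must sum to zero.
n − 1 = 0, so n = 1.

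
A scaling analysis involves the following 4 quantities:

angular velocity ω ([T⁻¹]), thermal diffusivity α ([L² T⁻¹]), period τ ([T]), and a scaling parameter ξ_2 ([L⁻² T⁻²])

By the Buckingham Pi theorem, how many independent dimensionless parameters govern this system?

2

There are 4 variables and 2 base dimensions (L, T).
The dimension matrix has rank 2.
Independent dimensionless groups: 4 − 2 = 2.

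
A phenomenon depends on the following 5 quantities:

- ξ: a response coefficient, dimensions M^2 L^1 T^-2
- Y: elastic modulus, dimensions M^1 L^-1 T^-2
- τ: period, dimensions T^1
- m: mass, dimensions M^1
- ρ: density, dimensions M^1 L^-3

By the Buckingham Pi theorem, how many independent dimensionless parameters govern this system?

2

There are 5 variables and 3 base dimensions (M, L, T).
The dimension matrix has rank 3.
Independent dimensionless groups: 5 − 3 = 2.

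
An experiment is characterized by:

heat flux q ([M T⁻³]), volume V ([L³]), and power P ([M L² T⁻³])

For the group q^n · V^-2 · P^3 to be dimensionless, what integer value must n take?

Balance the M exponent: (1)·n from q, plus −2·(0) + 3·(1) = 3 from the rest, must sum to zero.
n + 3 = 0, so n = -3.

-3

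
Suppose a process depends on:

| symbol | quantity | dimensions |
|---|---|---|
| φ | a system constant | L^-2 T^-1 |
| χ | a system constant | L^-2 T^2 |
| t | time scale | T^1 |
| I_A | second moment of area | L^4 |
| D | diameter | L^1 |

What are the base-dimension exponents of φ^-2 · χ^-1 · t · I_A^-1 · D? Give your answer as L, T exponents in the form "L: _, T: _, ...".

L: 3, T: 1

Collect each base-dimension exponent across the product:
  L: −2·(-2) − (-2) + (0) − (4) + (1) = 3
  T: −2·(-1) − (2) + (1) − (0) + (0) = 1
So the dimensions are [L³ T].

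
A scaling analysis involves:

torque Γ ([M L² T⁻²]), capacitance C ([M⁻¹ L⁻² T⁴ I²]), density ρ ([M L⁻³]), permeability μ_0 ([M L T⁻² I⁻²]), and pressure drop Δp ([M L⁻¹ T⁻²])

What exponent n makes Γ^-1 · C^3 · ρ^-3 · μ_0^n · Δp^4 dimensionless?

Balance the M exponent: (1)·n from μ_0, plus −(1) + 3·(-1) − 3·(1) + 4·(1) = -3 from the rest, must sum to zero.
n − 3 = 0, so n = 3.

3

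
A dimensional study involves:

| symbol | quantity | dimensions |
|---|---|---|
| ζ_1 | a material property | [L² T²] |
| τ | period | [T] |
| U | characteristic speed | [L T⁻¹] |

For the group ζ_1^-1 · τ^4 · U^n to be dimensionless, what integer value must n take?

2

Balance the L exponent: (1)·n from U, plus −(2) + 4·(0) = -2 from the rest, must sum to zero.
n − 2 = 0, so n = 2.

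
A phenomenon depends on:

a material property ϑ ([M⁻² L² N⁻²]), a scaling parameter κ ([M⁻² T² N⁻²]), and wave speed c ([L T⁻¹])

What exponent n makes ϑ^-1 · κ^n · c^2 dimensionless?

1

Balance the M exponent: (-2)·n from κ, plus −(-2) + 2·(0) = 2 from the rest, must sum to zero.
-2n + 2 = 0, so n = 1.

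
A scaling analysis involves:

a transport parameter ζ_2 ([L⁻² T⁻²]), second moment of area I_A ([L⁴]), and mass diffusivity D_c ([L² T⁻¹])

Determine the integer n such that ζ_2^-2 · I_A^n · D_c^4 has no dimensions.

Balance the L exponent: (4)·n from I_A, plus −2·(-2) + 4·(2) = 12 from the rest, must sum to zero.
4n + 12 = 0, so n = -3.

-3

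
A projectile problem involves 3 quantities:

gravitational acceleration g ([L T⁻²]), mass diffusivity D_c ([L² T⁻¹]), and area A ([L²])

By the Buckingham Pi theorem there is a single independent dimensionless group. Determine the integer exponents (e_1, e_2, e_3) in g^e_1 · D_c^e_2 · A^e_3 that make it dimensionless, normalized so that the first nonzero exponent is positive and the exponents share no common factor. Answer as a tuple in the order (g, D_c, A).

(2, -4, 3)

L: e_1·(1) + e_2·(2) + e_3·(2) = 0
T: e_1·(-2) + e_2·(-1) + e_3·(0) = 0
Solving this homogeneous linear system for the smallest-integer solution (first nonzero entry positive) gives (2, -4, 3).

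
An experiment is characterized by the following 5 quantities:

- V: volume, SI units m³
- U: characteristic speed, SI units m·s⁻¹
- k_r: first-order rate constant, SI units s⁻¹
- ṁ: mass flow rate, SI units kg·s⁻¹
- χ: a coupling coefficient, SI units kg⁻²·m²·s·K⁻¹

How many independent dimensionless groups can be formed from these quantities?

1

There are 5 variables and 4 base dimensions (M, L, T, Θ).
The dimension matrix has rank 4.
Independent dimensionless groups: 5 − 4 = 1.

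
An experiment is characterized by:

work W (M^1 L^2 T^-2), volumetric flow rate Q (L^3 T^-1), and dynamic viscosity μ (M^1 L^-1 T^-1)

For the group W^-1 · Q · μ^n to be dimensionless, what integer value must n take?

Balance the M exponent: (1)·n from μ, plus −(1) + (0) = -1 from the rest, must sum to zero.
n − 1 = 0, so n = 1.

1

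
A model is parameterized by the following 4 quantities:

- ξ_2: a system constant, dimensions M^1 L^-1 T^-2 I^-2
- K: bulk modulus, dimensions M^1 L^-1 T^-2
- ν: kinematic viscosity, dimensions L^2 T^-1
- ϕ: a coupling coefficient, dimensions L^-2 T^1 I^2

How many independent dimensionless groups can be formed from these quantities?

1

There are 4 variables and 4 base dimensions (M, L, T, I).
The dimension matrix has rank 3 (less than 4: the dimension vectors are linearly dependent).
Independent dimensionless groups: 4 − 3 = 1.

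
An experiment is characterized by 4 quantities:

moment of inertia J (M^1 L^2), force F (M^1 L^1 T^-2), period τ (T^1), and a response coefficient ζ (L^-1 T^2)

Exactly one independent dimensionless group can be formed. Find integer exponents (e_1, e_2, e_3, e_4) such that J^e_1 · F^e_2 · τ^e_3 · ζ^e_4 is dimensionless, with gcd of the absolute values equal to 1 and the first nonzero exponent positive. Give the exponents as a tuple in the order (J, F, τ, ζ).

(1, -1, -4, 1)

M: e_1·(1) + e_2·(1) + e_3·(0) + e_4·(0) = 0
L: e_1·(2) + e_2·(1) + e_3·(0) + e_4·(-1) = 0
T: e_1·(0) + e_2·(-2) + e_3·(1) + e_4·(2) = 0
Solving this homogeneous linear system for the smallest-integer solution (first nonzero entry positive) gives (1, -1, -4, 1).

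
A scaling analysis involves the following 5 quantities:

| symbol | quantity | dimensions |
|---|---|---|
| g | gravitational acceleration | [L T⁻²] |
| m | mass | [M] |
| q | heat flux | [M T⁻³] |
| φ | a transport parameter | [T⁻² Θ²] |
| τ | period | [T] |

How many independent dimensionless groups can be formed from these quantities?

There are 5 variables and 4 base dimensions (M, L, T, Θ).
The dimension matrix has rank 4.
Independent dimensionless groups: 5 − 4 = 1.

1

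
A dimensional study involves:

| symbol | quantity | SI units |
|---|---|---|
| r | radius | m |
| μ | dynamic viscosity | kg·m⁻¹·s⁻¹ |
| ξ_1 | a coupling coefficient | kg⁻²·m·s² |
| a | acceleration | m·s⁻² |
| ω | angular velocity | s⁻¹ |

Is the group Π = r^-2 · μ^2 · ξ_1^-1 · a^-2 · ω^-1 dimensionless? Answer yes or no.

no

Sum the exponent of each base dimension across the product:
  M: −2·[r]_M + 2·[μ]_M − [ξ_1]_M − 2·[a]_M − [ω]_M = −2·(0) + 2·(1) − (-2) − 2·(0) − (0) = 4
  L: −2·[r]_L + 2·[μ]_L − [ξ_1]_L − 2·[a]_L − [ω]_L = −2·(1) + 2·(-1) − (1) − 2·(1) − (0) = -7
  T: −2·[r]_T + 2·[μ]_T − [ξ_1]_T − 2·[a]_T − [ω]_T = −2·(0) + 2·(-1) − (2) − 2·(-2) − (-1) = 1
Net dimensions [M⁴ L⁻⁷ T] ≠ [1] — not dimensionless.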